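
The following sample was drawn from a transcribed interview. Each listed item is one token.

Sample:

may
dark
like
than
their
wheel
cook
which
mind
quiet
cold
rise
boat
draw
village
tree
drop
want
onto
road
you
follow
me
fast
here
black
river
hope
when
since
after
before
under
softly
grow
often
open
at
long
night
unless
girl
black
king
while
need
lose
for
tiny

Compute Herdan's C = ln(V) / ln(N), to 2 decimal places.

0.99

N = 49, V = 48.
ln(V) = 3.871201, ln(N) = 3.891820
C = 3.871201 / 3.891820 = 0.99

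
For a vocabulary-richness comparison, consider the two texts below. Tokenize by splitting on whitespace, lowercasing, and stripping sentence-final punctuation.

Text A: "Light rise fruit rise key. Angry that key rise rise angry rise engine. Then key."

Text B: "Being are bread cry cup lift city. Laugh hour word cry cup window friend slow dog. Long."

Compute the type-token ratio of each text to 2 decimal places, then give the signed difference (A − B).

TTR(A) = 8/15 = 0.53
TTR(B) = 15/17 = 0.88
Difference = 0.53 − 0.88 = -0.35

-0.35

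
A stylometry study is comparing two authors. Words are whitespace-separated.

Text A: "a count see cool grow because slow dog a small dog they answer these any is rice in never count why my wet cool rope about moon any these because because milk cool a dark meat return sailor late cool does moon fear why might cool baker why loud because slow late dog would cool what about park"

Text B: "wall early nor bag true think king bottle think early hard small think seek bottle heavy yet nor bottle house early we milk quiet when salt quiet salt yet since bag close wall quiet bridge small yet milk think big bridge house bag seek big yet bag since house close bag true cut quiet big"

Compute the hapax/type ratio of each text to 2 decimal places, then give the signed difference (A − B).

0.43

A: hapax=25, V=37, ratio=0.68
B: hapax=6, V=24, ratio=0.25
Difference = 0.68 − 0.25 = 0.43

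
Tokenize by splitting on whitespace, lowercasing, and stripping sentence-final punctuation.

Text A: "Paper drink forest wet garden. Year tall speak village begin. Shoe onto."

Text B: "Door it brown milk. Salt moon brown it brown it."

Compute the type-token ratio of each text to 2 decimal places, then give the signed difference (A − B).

TTR(A) = 12/12 = 1.00
TTR(B) = 6/10 = 0.60
Difference = 1.00 − 0.60 = 0.40

0.40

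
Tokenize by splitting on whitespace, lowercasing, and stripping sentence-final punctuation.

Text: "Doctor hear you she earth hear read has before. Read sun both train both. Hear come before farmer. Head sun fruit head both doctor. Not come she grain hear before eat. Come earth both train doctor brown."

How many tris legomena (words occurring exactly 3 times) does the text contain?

Frequencies: hear:4, both:4, doctor:3, before:3, come:3, she:2, earth:2, read:2, sun:2, train:2, head:2, you:1, has:1, farmer:1, fruit:1, not:1, grain:1, eat:1, brown:1
Words with frequency 3: before, come, doctor

3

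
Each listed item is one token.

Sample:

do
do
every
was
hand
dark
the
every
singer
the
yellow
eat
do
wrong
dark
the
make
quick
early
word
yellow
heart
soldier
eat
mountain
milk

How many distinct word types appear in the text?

Distinct types: {dark, do, early, eat, every, hand, heart, make, milk, mountain, quick, singer, soldier, the, was, word, wrong, yellow}
V = 18

18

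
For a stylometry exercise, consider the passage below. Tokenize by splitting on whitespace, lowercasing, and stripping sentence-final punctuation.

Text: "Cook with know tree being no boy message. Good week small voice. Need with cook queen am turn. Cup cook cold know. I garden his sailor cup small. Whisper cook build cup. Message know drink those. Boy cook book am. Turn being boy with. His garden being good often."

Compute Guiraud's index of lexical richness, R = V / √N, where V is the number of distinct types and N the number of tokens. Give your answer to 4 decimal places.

4.0000

N = 49, V = 28.
√N = 7.000000
R = 28 / 7.000000 = 4.0000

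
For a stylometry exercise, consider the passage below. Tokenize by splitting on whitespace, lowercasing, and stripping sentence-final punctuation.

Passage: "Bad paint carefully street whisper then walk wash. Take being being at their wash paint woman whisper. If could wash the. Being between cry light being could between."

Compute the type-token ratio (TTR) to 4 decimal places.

0.6786

N = 28 tokens, V = 19 types.
TTR = V / N = 19 / 28 = 0.6786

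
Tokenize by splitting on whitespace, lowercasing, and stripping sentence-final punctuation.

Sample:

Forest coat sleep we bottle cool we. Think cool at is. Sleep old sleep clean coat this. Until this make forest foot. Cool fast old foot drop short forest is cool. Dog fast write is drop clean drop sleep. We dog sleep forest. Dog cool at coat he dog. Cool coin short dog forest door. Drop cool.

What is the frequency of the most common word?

Frequencies: cool:7, forest:5, sleep:5, dog:5, drop:4, coat:3, we:3, is:3, at:2, old:2, clean:2, this:2, foot:2, fast:2, short:2, bottle:1, think:1, until:1, make:1, write:1, … (3 more, each freq 1)
Most common: 'cool' with frequency 7.

7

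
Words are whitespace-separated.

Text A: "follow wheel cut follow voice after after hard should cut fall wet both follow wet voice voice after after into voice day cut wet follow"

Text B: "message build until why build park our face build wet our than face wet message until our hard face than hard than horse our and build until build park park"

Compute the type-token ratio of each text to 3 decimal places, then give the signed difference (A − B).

0.080

TTR(A) = 12/25 = 0.480
TTR(B) = 12/30 = 0.400
Difference = 0.480 − 0.400 = 0.080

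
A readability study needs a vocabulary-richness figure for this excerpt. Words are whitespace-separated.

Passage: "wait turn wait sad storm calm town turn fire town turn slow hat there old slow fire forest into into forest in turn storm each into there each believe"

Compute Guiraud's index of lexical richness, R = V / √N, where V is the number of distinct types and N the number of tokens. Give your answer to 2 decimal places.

2.97

N = 29, V = 16.
√N = 5.385165
R = 16 / 5.385165 = 2.97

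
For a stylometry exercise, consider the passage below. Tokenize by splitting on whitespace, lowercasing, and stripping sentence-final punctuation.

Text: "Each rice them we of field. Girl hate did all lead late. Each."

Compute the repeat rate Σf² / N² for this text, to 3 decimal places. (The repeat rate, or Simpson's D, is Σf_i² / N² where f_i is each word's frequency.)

Frequencies: each:2, rice:1, them:1, we:1, of:1, field:1, girl:1, hate:1, did:1, all:1, lead:1, late:1
Σf² = 15; N² = 169
Repeat rate = 15 / 169 = 0.089

0.089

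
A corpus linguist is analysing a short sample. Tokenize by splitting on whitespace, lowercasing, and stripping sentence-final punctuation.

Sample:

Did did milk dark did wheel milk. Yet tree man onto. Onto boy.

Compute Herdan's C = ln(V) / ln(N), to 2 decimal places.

N = 13, V = 9.
ln(V) = 2.197225, ln(N) = 2.564949
C = 2.197225 / 2.564949 = 0.86

0.86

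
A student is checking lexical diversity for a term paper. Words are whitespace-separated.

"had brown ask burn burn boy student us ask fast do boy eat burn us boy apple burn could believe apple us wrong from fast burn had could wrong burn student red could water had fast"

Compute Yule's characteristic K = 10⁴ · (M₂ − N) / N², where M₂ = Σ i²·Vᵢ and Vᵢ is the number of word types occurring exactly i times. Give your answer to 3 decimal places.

Frequencies: burn:6, had:3, boy:3, us:3, fast:3, could:3, ask:2, student:2, apple:2, wrong:2, brown:1, do:1, eat:1, believe:1, from:1, red:1, water:1
N = 36. Frequency spectrum: V_1=7, V_2=4, V_3=5, V_6=1
M₂ = 1²·7 + 2²·4 + 3²·5 + 6²·1 = 104
K = 10000 × (104 − 36) / 36² = 524.691

524.691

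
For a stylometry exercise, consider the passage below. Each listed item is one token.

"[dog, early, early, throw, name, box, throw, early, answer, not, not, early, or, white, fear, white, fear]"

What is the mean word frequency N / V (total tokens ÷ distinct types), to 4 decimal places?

1.7000

N = 17 tokens, V = 10 types.
Mean frequency = N / V = 17 / 10 = 1.7000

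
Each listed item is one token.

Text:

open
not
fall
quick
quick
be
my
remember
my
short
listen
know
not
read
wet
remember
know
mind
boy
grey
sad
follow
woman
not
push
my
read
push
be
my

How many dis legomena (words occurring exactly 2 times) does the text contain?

Frequencies: my:4, not:3, quick:2, be:2, remember:2, know:2, read:2, push:2, open:1, fall:1, short:1, listen:1, wet:1, mind:1, boy:1, grey:1, sad:1, follow:1, woman:1
Words with frequency 2: be, know, push, quick, read, remember

6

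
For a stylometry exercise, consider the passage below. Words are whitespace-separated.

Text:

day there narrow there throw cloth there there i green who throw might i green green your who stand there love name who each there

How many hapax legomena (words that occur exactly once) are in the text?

Frequencies: there:6, green:3, who:3, throw:2, i:2, day:1, narrow:1, cloth:1, might:1, your:1, stand:1, love:1, name:1, each:1
Hapax (freq=1): cloth, day, each, love, might, name, narrow, stand, your

9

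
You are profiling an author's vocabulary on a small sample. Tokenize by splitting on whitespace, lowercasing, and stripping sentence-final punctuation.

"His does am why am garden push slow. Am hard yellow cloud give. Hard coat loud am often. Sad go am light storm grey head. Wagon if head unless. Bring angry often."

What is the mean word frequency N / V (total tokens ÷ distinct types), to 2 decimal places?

N = 32 tokens, V = 25 types.
Mean frequency = N / V = 32 / 25 = 1.28

1.28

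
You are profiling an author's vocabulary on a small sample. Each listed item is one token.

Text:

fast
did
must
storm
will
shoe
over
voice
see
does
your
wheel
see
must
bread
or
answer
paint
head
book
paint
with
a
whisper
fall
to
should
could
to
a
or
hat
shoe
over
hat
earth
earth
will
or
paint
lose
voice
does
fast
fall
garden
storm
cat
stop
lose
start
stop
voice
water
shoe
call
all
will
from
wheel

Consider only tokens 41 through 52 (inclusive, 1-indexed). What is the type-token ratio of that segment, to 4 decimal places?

0.8333

Segment tokens 41–52: lose, voice, does, fast, fall, garden, storm, cat, stop, lose, start, stop
Segment N = 12, segment V = 10.
TTR = 10 / 12 = 0.8333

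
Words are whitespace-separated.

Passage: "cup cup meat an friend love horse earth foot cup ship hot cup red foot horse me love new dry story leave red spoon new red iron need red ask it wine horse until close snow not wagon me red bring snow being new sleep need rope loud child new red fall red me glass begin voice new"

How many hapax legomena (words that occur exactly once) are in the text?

Frequencies: red:7, new:5, cup:4, horse:3, me:3, love:2, foot:2, need:2, snow:2, meat:1, an:1, friend:1, earth:1, ship:1, hot:1, dry:1, story:1, leave:1, spoon:1, iron:1, … (17 more, each freq 1)
Hapax (freq=1): an, ask, begin, being, bring, child, close, dry, earth, fall, friend, glass, hot, iron, it, leave, loud, meat, not, rope, ship, sleep, spoon, story, until, voice, wagon, wine

28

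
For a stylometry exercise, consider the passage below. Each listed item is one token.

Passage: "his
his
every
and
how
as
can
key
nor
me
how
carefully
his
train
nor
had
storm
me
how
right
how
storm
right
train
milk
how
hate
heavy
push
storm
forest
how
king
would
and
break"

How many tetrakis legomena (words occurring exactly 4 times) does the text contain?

Frequencies: how:6, his:3, storm:3, and:2, nor:2, me:2, train:2, right:2, every:1, as:1, can:1, key:1, carefully:1, had:1, milk:1, hate:1, heavy:1, push:1, forest:1, king:1, … (2 more, each freq 1)
Words with frequency 4: (none)

0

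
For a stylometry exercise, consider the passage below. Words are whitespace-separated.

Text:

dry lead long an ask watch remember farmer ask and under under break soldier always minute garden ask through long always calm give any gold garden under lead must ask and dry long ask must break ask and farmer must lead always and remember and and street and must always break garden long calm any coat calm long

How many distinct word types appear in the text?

Distinct types: {always, an, and, any, ask, break, calm, coat, dry, farmer, garden, give, gold, lead, long, minute, must, remember, soldier, street, through, under, watch}
V = 23

23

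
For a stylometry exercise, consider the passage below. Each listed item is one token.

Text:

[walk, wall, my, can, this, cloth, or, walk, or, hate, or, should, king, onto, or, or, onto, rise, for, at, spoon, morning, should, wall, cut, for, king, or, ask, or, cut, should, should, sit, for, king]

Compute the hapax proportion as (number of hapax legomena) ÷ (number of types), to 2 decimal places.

Frequencies: or:7, should:4, king:3, for:3, walk:2, wall:2, onto:2, cut:2, my:1, can:1, this:1, cloth:1, hate:1, rise:1, at:1, spoon:1, morning:1, ask:1, sit:1
Hapax count = 11; type count = 19.
Ratio = 11 / 19 = 0.58

0.58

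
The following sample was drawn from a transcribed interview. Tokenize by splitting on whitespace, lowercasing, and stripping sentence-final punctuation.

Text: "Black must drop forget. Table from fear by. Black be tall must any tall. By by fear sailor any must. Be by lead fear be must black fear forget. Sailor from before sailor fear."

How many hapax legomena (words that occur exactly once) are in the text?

4

Frequencies: fear:5, must:4, by:4, black:3, be:3, sailor:3, forget:2, from:2, tall:2, any:2, drop:1, table:1, lead:1, before:1
Hapax (freq=1): before, drop, lead, table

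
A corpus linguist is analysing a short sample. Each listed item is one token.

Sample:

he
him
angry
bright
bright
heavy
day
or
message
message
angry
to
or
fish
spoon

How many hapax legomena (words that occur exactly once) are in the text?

7

Frequencies: angry:2, bright:2, or:2, message:2, he:1, him:1, heavy:1, day:1, to:1, fish:1, spoon:1
Hapax (freq=1): day, fish, he, heavy, him, spoon, to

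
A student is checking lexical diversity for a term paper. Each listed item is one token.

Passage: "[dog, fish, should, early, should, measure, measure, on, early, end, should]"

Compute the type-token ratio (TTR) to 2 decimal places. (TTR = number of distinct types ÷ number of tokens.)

N = 11 tokens, V = 7 types.
TTR = V / N = 7 / 11 = 0.64

0.64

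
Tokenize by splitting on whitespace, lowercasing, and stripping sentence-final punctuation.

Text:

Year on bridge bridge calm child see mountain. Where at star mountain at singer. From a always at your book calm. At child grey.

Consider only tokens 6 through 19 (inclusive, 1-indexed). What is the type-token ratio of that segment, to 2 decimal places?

Segment tokens 6–19: child, see, mountain, where, at, star, mountain, at, singer, from, a, always, at, your
Segment N = 14, segment V = 11.
TTR = 11 / 14 = 0.79

0.79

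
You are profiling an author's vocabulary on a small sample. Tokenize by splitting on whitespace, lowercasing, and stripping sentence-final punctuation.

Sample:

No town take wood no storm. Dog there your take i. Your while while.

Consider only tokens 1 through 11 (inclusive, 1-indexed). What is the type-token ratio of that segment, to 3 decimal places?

0.818

Segment tokens 1–11: no, town, take, wood, no, storm, dog, there, your, take, i
Segment N = 11, segment V = 9.
TTR = 9 / 11 = 0.818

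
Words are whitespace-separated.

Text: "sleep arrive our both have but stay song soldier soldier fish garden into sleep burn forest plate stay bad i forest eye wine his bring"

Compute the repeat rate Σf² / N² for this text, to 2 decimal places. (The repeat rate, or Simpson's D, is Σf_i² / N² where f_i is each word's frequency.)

0.05

Frequencies: sleep:2, stay:2, soldier:2, forest:2, arrive:1, our:1, both:1, have:1, but:1, song:1, fish:1, garden:1, into:1, burn:1, plate:1, bad:1, i:1, eye:1, wine:1, his:1, … (1 more, each freq 1)
Σf² = 33; N² = 625
Repeat rate = 33 / 625 = 0.05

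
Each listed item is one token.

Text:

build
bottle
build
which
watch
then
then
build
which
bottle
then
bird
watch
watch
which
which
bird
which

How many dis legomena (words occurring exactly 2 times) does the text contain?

Frequencies: which:5, build:3, watch:3, then:3, bottle:2, bird:2
Words with frequency 2: bird, bottle

2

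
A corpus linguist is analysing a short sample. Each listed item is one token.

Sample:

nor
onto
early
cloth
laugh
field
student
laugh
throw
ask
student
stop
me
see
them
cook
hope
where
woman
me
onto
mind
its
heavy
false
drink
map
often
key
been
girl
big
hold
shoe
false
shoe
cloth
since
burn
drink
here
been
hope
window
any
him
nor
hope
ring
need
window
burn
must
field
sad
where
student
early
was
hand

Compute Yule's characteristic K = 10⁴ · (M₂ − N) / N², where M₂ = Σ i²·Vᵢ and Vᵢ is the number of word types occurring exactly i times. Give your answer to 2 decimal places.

111.11

Frequencies: student:3, hope:3, nor:2, onto:2, early:2, cloth:2, laugh:2, field:2, me:2, where:2, false:2, drink:2, been:2, shoe:2, burn:2, window:2, throw:1, ask:1, stop:1, see:1, … (22 more, each freq 1)
N = 60. Frequency spectrum: V_1=26, V_2=14, V_3=2
M₂ = 1²·26 + 2²·14 + 3²·2 = 100
K = 10000 × (100 − 60) / 60² = 111.11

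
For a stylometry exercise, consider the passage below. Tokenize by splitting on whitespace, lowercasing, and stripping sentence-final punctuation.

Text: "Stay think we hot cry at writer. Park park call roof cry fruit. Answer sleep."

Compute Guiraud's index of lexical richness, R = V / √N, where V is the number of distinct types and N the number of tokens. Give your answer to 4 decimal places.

N = 15, V = 13.
√N = 3.872983
R = 13 / 3.872983 = 3.3566

3.3566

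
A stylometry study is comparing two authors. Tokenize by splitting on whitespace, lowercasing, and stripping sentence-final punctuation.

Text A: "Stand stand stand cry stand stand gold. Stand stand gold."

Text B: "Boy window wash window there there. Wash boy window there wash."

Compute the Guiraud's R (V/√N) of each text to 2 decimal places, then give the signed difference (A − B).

-0.26

A: V=3, N=10, R=0.95
B: V=4, N=11, R=1.21
Difference = 0.95 − 1.21 = -0.26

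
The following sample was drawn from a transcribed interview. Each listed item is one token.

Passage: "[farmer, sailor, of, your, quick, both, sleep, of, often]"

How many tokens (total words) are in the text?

9

Tokens: farmer, sailor, of, your, quick, both, sleep, of, often
N = 9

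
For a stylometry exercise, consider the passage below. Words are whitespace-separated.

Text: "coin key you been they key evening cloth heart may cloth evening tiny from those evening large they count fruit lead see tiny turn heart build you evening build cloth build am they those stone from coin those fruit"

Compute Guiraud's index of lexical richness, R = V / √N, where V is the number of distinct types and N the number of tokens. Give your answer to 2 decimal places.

N = 39, V = 21.
√N = 6.244998
R = 21 / 6.244998 = 3.36

3.36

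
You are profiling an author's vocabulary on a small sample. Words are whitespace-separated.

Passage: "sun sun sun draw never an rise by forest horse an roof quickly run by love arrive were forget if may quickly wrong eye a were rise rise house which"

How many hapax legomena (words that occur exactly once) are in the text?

Frequencies: sun:3, rise:3, an:2, by:2, quickly:2, were:2, draw:1, never:1, forest:1, horse:1, roof:1, run:1, love:1, arrive:1, forget:1, if:1, may:1, wrong:1, eye:1, a:1, … (2 more, each freq 1)
Hapax (freq=1): a, arrive, draw, eye, forest, forget, horse, house, if, love, may, never, roof, run, which, wrong

16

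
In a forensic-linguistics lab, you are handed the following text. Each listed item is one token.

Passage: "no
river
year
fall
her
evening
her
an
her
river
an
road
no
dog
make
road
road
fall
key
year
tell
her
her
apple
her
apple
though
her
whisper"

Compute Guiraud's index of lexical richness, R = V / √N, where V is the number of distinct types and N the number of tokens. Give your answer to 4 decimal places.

N = 29, V = 15.
√N = 5.385165
R = 15 / 5.385165 = 2.7854

2.7854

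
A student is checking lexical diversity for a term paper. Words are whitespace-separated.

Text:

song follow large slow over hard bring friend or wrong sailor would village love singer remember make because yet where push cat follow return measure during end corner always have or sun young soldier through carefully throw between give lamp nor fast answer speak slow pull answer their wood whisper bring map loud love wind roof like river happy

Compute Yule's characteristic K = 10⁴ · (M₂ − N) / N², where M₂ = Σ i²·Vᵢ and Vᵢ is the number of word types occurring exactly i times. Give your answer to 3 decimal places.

Frequencies: follow:2, slow:2, bring:2, or:2, love:2, answer:2, song:1, large:1, over:1, hard:1, friend:1, wrong:1, sailor:1, would:1, village:1, singer:1, remember:1, make:1, because:1, yet:1, … (33 more, each freq 1)
N = 59. Frequency spectrum: V_1=47, V_2=6
M₂ = 1²·47 + 2²·6 = 71
K = 10000 × (71 − 59) / 59² = 34.473

34.473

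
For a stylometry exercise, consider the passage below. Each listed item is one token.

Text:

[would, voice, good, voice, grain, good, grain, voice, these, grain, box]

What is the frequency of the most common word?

Frequencies: voice:3, grain:3, good:2, would:1, these:1, box:1
Most common: 'voice' with frequency 3.

3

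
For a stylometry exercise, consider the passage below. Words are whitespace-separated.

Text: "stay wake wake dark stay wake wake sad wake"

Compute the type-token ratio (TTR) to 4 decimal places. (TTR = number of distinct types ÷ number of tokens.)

0.4444

N = 9 tokens, V = 4 types.
TTR = V / N = 4 / 9 = 0.4444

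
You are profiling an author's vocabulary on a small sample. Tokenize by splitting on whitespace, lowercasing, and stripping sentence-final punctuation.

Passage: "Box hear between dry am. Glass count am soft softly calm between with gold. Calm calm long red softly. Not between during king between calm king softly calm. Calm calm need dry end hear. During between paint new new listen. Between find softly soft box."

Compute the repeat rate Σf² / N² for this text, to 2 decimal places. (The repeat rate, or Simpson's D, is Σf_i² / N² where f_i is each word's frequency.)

Frequencies: calm:7, between:6, softly:4, box:2, hear:2, dry:2, am:2, soft:2, during:2, king:2, new:2, glass:1, count:1, with:1, gold:1, long:1, red:1, not:1, need:1, end:1, … (3 more, each freq 1)
Σf² = 145; N² = 2025
Repeat rate = 145 / 2025 = 0.07

0.07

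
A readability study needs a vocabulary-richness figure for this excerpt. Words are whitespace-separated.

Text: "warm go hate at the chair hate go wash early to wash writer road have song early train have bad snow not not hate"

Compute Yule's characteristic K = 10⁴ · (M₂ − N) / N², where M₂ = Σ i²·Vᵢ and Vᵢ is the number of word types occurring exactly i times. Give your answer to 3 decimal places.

277.778

Frequencies: hate:3, go:2, wash:2, early:2, have:2, not:2, warm:1, at:1, the:1, chair:1, to:1, writer:1, road:1, song:1, train:1, bad:1, snow:1
N = 24. Frequency spectrum: V_1=11, V_2=5, V_3=1
M₂ = 1²·11 + 2²·5 + 3²·1 = 40
K = 10000 × (40 − 24) / 24² = 277.778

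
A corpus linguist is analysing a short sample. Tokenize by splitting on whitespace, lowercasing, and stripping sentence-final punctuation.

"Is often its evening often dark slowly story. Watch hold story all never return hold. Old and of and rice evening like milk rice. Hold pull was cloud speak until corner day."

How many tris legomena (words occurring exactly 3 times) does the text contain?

1

Frequencies: hold:3, often:2, evening:2, story:2, and:2, rice:2, is:1, its:1, dark:1, slowly:1, watch:1, all:1, never:1, return:1, old:1, of:1, like:1, milk:1, pull:1, was:1, … (5 more, each freq 1)
Words with frequency 3: hold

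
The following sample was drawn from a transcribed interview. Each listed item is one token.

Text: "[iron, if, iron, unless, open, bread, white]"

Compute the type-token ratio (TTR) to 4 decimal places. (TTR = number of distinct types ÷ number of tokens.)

0.8571

N = 7 tokens, V = 6 types.
TTR = V / N = 6 / 7 = 0.8571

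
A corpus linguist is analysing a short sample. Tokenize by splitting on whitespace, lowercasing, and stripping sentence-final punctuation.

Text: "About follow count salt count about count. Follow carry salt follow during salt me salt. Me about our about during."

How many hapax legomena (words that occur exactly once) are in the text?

Frequencies: about:4, salt:4, follow:3, count:3, during:2, me:2, carry:1, our:1
Hapax (freq=1): carry, our

2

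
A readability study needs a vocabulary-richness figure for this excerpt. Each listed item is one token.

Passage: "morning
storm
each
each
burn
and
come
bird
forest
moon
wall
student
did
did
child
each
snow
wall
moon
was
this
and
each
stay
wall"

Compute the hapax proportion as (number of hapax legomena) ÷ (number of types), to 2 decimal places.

0.71

Frequencies: each:4, wall:3, and:2, moon:2, did:2, morning:1, storm:1, burn:1, come:1, bird:1, forest:1, student:1, child:1, snow:1, was:1, this:1, stay:1
Hapax count = 12; type count = 17.
Ratio = 12 / 17 = 0.71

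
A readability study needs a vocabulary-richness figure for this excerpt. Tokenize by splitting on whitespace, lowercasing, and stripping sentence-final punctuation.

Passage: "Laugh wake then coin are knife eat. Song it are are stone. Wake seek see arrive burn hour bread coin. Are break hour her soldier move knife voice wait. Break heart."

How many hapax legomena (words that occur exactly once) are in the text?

Frequencies: are:4, wake:2, coin:2, knife:2, hour:2, break:2, laugh:1, then:1, eat:1, song:1, it:1, stone:1, seek:1, see:1, arrive:1, burn:1, bread:1, her:1, soldier:1, move:1, … (3 more, each freq 1)
Hapax (freq=1): arrive, bread, burn, eat, heart, her, it, laugh, move, see, seek, soldier, song, stone, then, voice, wait

17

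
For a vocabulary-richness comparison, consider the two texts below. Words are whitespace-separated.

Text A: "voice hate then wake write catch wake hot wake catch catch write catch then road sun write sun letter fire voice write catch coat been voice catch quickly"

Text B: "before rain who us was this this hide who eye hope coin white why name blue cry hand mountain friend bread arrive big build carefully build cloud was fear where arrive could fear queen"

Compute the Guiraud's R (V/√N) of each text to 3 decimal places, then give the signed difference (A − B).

-2.156

A: V=14, N=28, R=2.646
B: V=28, N=34, R=4.802
Difference = 2.646 − 4.802 = -2.156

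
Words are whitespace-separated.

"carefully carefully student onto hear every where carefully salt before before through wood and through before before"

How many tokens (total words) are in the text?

17

Tokens: carefully, carefully, student, onto, hear, every, where, carefully, salt, before, before, through, wood, and, through, before, before
N = 17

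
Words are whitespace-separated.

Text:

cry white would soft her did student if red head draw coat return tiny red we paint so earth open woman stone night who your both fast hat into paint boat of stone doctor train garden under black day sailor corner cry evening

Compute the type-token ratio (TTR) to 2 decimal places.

N = 43 tokens, V = 39 types.
TTR = V / N = 39 / 43 = 0.91

0.91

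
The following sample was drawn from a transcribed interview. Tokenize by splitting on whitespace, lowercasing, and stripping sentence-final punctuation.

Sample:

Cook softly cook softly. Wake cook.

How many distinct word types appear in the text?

Distinct types: {cook, softly, wake}
V = 3

3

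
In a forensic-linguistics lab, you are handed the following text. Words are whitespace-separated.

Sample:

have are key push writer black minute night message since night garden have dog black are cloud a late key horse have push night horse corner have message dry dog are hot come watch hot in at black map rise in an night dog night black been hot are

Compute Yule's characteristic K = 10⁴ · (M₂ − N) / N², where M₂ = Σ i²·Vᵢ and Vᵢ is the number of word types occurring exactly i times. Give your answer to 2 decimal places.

Frequencies: night:5, have:4, are:4, black:4, dog:3, hot:3, key:2, push:2, message:2, horse:2, in:2, writer:1, minute:1, since:1, garden:1, cloud:1, a:1, late:1, corner:1, dry:1, … (7 more, each freq 1)
N = 49. Frequency spectrum: V_1=16, V_2=5, V_3=2, V_4=3, V_5=1
M₂ = 1²·16 + 2²·5 + 3²·2 + 4²·3 + 5²·1 = 127
K = 10000 × (127 − 49) / 49² = 324.86

324.86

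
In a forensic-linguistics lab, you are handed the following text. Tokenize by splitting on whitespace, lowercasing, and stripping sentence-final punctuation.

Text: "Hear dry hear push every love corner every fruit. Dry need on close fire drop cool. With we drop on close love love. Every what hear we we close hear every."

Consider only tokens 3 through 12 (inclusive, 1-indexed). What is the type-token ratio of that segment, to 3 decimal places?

Segment tokens 3–12: hear, push, every, love, corner, every, fruit, dry, need, on
Segment N = 10, segment V = 9.
TTR = 9 / 10 = 0.900

0.900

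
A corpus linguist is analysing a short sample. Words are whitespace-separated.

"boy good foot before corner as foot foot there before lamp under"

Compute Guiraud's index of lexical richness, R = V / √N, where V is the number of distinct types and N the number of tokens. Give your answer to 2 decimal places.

N = 12, V = 9.
√N = 3.464102
R = 9 / 3.464102 = 2.60

2.60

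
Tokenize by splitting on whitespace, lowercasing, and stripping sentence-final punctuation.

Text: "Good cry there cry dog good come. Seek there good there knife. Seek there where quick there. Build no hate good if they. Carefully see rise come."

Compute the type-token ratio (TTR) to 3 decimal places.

N = 27 tokens, V = 17 types.
TTR = V / N = 17 / 27 = 0.630

0.630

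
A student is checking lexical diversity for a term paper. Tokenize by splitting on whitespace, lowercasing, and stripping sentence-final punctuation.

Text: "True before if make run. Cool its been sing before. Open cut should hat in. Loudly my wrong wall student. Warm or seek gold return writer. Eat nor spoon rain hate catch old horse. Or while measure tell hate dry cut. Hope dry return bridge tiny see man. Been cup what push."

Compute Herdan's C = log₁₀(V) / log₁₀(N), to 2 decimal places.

N = 52, V = 45.
log₁₀(V) = 1.653213, log₁₀(N) = 1.716003
C = 1.653213 / 1.716003 = 0.96

0.96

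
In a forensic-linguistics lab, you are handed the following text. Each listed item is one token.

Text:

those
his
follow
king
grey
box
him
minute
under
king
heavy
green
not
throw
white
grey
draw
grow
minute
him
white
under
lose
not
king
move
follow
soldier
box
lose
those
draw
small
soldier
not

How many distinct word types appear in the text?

Distinct types: {box, draw, follow, green, grey, grow, heavy, him, his, king, lose, minute, move, not, small, soldier, those, throw, under, white}
V = 20

20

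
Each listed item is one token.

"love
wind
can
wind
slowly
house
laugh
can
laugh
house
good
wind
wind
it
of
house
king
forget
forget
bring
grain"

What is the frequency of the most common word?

4

Frequencies: wind:4, house:3, can:2, laugh:2, forget:2, love:1, slowly:1, good:1, it:1, of:1, king:1, bring:1, grain:1
Most common: 'wind' with frequency 4.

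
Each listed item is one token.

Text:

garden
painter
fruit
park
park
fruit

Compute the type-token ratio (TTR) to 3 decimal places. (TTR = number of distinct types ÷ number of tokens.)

N = 6 tokens, V = 4 types.
TTR = V / N = 4 / 6 = 0.667

0.667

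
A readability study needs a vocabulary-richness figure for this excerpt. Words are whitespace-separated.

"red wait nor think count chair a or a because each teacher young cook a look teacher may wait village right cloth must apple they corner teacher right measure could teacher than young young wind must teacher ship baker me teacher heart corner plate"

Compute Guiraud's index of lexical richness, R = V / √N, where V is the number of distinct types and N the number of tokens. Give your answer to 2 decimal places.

4.67

N = 44, V = 31.
√N = 6.633250
R = 31 / 6.633250 = 4.67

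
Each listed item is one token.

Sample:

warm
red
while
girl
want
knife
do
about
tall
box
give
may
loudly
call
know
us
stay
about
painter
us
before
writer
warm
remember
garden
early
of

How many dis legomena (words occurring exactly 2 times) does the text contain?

3

Frequencies: warm:2, about:2, us:2, red:1, while:1, girl:1, want:1, knife:1, do:1, tall:1, box:1, give:1, may:1, loudly:1, call:1, know:1, stay:1, painter:1, before:1, writer:1, … (4 more, each freq 1)
Words with frequency 2: about, us, warm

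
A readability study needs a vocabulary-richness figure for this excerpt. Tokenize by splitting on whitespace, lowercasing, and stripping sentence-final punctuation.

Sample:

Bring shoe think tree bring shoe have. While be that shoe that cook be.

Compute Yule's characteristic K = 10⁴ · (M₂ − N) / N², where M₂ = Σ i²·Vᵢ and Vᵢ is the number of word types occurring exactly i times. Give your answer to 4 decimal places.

Frequencies: shoe:3, bring:2, be:2, that:2, think:1, tree:1, have:1, while:1, cook:1
N = 14. Frequency spectrum: V_1=5, V_2=3, V_3=1
M₂ = 1²·5 + 2²·3 + 3²·1 = 26
K = 10000 × (26 − 14) / 14² = 612.2449

612.2449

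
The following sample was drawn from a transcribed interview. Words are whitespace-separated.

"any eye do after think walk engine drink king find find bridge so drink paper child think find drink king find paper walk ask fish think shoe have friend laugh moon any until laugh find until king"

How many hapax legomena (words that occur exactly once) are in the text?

13

Frequencies: find:5, think:3, drink:3, king:3, any:2, walk:2, paper:2, laugh:2, until:2, eye:1, do:1, after:1, engine:1, bridge:1, so:1, child:1, ask:1, fish:1, shoe:1, have:1, … (2 more, each freq 1)
Hapax (freq=1): after, ask, bridge, child, do, engine, eye, fish, friend, have, moon, shoe, so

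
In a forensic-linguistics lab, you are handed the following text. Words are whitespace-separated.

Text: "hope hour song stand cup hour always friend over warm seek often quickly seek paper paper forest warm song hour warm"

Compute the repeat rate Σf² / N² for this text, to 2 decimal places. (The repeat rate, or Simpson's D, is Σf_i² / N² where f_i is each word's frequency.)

Frequencies: hour:3, warm:3, song:2, seek:2, paper:2, hope:1, stand:1, cup:1, always:1, friend:1, over:1, often:1, quickly:1, forest:1
Σf² = 39; N² = 441
Repeat rate = 39 / 441 = 0.09

0.09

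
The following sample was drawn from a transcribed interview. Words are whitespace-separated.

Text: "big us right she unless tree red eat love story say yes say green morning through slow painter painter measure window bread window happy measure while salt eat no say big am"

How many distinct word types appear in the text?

Distinct types: {am, big, bread, eat, green, happy, love, measure, morning, no, painter, red, right, salt, say, she, slow, story, through, tree, unless, us, while, window, yes}
V = 25

25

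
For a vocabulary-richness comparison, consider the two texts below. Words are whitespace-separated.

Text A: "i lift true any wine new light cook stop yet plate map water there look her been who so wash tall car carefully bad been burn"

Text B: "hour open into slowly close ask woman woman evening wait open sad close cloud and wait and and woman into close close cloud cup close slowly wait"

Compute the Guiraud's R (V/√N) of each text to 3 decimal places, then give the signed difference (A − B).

A: V=25, N=26, R=4.903
B: V=13, N=27, R=2.502
Difference = 4.903 − 2.502 = 2.401

2.401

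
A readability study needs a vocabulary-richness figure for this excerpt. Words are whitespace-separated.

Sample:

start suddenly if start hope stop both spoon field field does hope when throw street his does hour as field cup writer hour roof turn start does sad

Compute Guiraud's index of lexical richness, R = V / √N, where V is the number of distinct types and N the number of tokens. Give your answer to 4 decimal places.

N = 28, V = 20.
√N = 5.291503
R = 20 / 5.291503 = 3.7796

3.7796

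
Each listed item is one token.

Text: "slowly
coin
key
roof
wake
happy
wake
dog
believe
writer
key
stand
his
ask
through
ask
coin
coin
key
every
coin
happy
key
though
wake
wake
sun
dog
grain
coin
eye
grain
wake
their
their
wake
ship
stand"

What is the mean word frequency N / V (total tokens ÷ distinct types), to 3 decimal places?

1.900

N = 38 tokens, V = 20 types.
Mean frequency = N / V = 38 / 20 = 1.900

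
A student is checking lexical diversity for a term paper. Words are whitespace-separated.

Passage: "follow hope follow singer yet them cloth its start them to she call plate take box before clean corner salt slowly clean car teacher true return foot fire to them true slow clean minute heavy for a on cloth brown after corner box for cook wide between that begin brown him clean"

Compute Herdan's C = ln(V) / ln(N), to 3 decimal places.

N = 52, V = 39.
ln(V) = 3.663562, ln(N) = 3.951244
C = 3.663562 / 3.951244 = 0.927

0.927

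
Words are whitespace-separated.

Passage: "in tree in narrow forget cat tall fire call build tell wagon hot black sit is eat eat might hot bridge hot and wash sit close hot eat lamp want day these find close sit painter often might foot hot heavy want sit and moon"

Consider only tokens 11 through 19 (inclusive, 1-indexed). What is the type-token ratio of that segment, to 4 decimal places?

0.8889

Segment tokens 11–19: tell, wagon, hot, black, sit, is, eat, eat, might
Segment N = 9, segment V = 8.
TTR = 8 / 9 = 0.8889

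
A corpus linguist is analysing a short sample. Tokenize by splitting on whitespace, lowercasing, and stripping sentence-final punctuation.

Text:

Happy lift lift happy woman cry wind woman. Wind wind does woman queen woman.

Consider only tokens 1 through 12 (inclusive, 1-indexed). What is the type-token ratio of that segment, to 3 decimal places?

0.500

Segment tokens 1–12: happy, lift, lift, happy, woman, cry, wind, woman, wind, wind, does, woman
Segment N = 12, segment V = 6.
TTR = 6 / 12 = 0.500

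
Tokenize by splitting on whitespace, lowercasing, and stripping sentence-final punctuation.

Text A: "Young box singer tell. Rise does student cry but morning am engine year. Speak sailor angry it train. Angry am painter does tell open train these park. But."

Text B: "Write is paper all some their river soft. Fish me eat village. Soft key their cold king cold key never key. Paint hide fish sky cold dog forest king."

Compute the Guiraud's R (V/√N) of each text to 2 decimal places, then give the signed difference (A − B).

0.26

A: V=22, N=28, R=4.16
B: V=21, N=29, R=3.90
Difference = 4.16 − 3.90 = 0.26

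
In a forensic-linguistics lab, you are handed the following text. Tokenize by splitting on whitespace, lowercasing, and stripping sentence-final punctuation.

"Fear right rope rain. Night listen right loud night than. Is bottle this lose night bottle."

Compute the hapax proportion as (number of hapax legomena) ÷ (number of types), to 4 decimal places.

Frequencies: night:3, right:2, bottle:2, fear:1, rope:1, rain:1, listen:1, loud:1, than:1, is:1, this:1, lose:1
Hapax count = 9; type count = 12.
Ratio = 9 / 12 = 0.7500

0.7500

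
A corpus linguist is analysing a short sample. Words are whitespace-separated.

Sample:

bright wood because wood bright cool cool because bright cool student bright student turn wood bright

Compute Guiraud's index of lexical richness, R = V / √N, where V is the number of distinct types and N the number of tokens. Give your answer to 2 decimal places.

N = 16, V = 6.
√N = 4.000000
R = 6 / 4.000000 = 1.50

1.50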